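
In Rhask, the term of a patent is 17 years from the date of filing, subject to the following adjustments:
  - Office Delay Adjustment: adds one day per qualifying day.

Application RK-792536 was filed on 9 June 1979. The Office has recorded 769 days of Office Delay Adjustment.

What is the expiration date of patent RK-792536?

July 18, 1998

Base term: filing date + 17 years → 9 June 1996.
Office Delay Adjustment: +769 days → 18 July 1998.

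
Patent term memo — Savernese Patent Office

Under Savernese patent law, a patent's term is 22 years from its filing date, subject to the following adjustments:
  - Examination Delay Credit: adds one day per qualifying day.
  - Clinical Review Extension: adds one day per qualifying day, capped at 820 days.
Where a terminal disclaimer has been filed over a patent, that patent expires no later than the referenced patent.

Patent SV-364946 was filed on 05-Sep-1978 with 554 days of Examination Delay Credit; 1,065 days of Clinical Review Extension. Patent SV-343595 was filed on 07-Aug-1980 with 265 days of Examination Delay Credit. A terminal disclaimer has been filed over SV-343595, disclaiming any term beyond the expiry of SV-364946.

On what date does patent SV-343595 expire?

Natural term of SV-343595:
  Base: filing + 22 years → 7 August 2002.
  Examination Delay Credit: +265 days → 29 April 2003.
Expiry of referenced patent SV-364946:
  Base: filing + 22 years → 5 September 2000.
  Examination Delay Credit: +554 days → 13 March 2002.
  Clinical Review Extension: 1065 days claimed exceeds the 820-day cap, so +820 days → 10 June 2004.
Terminal disclaimer: SV-343595 expires on the earlier of 29 April 2003 and 10 June 2004.

April 29, 2003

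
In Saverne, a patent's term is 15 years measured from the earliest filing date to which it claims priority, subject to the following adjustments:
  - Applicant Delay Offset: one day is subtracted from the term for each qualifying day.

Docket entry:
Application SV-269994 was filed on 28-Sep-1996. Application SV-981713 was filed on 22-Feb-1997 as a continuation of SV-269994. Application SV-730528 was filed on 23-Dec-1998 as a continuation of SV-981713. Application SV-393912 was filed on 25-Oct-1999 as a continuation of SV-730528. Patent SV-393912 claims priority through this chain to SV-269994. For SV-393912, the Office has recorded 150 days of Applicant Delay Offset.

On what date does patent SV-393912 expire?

2011-05-01

Earliest priority filing: 28 September 1996.
Base term: 28 September 1996 + 15 years → 28 September 2011.
Applicant Delay Offset: −150 days → 1 May 2011.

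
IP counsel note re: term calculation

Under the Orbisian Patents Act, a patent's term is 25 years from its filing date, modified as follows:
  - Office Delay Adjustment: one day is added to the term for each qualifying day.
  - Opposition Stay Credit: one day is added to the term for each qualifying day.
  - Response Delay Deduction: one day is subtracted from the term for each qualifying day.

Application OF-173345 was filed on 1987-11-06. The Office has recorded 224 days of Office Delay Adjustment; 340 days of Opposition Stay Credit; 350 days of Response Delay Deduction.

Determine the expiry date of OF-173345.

June 8, 2013

Base term: filing date + 25 years → 6 November 2012.
Office Delay Adjustment: +224 days → 18 June 2013.
Opposition Stay Credit: +340 days → 24 May 2014.
Response Delay Deduction: −350 days → 8 June 2013.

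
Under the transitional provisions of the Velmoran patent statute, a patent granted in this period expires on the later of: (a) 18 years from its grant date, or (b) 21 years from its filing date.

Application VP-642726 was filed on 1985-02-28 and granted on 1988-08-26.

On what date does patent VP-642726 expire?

August 26, 2006

(a) grant + 18 years → 26 August 2006.
(b) filing + 21 years → 28 February 2006.
Later of the two: 26 August 2006.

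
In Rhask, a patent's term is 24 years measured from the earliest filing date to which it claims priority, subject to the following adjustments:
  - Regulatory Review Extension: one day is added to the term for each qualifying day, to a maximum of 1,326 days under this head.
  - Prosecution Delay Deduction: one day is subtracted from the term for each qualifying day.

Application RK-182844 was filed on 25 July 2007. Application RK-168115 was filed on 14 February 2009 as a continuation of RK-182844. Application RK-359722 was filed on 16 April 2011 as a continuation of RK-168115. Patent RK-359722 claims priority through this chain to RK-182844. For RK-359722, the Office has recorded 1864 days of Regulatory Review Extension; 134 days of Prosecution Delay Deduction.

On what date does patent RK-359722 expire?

2034-10-29

Earliest priority filing: 25 July 2007.
Base term: 25 July 2007 + 24 years → 25 July 2031.
Regulatory Review Extension: 1864 days claimed exceeds the 1326-day cap, so +1326 days → 12 March 2035.
Prosecution Delay Deduction: −134 days → 29 October 2034.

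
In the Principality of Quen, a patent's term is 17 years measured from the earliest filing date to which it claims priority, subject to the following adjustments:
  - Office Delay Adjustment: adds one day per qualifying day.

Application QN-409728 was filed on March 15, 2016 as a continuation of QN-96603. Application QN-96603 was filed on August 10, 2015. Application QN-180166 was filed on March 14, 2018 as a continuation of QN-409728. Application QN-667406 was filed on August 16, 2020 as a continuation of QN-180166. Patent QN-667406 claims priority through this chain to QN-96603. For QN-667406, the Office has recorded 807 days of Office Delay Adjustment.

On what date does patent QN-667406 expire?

October 26, 2034

Earliest priority filing: 10 August 2015.
Base term: 10 August 2015 + 17 years → 10 August 2032.
Office Delay Adjustment: +807 days → 26 October 2034.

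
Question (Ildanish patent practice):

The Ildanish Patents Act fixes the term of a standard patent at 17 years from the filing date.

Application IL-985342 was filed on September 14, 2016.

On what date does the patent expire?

Filing date + 17 years → 14 September 2033.

2033-09-14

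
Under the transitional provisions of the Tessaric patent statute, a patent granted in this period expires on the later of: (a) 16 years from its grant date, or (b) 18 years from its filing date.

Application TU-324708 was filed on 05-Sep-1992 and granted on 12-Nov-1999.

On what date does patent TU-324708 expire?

(a) grant + 16 years → 12 November 2015.
(b) filing + 18 years → 5 September 2010.
Later of the two: 12 November 2015.

November 12, 2015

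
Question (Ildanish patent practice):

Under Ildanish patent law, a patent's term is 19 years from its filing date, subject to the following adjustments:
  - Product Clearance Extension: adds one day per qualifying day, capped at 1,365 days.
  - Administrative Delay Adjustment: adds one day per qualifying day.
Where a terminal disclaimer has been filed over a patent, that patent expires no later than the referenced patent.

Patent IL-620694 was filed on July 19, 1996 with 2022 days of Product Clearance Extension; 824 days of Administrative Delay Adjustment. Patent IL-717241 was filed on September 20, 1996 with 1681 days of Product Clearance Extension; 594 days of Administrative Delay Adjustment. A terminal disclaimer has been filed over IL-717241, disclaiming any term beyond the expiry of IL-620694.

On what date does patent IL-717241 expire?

2021-01-30

Natural term of IL-717241:
  Base: filing + 19 years → 20 September 2015.
  Product Clearance Extension: 1681 days claimed exceeds the 1365-day cap, so +1365 days → 16 June 2019.
  Administrative Delay Adjustment: +594 days → 30 January 2021.
Expiry of referenced patent IL-620694:
  Base: filing + 19 years → 19 July 2015.
  Product Clearance Extension: 2022 days claimed exceeds the 1365-day cap, so +1365 days → 14 April 2019.
  Administrative Delay Adjustment: +824 days → 16 July 2021.
Terminal disclaimer: IL-717241 expires on the earlier of 30 January 2021 and 16 July 2021.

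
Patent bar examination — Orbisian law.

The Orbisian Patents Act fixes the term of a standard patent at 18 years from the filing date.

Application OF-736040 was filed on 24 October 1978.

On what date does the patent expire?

Filing date + 18 years → 24 October 1996.

October 24, 1996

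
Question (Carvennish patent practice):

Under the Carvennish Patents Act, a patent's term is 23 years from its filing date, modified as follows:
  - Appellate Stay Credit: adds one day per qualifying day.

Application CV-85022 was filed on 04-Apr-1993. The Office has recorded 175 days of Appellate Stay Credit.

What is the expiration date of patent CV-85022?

2016-09-26

Base term: filing date + 23 years → 4 April 2016.
Appellate Stay Credit: +175 days → 26 September 2016.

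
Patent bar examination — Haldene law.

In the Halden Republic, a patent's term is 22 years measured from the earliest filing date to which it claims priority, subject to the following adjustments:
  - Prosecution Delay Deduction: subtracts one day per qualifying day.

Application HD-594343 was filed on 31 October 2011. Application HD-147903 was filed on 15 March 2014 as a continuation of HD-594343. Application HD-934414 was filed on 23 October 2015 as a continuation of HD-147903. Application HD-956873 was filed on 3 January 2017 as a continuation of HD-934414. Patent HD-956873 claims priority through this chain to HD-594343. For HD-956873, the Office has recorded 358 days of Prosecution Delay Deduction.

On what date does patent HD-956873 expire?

2032-11-07

Earliest priority filing: 31 October 2011.
Base term: 31 October 2011 + 22 years → 31 October 2033.
Prosecution Delay Deduction: −358 days → 7 November 2032.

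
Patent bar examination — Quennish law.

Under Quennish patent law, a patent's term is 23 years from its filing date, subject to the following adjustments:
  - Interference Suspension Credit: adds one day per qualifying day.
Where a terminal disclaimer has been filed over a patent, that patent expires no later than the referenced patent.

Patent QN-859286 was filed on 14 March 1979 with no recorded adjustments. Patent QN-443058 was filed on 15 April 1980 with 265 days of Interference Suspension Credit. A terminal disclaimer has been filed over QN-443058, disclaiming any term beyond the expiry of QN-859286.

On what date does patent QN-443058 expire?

2002-03-14

Natural term of QN-443058:
  Base: filing + 23 years → 15 April 2003.
  Interference Suspension Credit: +265 days → 5 January 2004.
Expiry of referenced patent QN-859286:
  Base: filing + 23 years → 14 March 2002.
Terminal disclaimer: QN-443058 expires on the earlier of 5 January 2004 and 14 March 2002.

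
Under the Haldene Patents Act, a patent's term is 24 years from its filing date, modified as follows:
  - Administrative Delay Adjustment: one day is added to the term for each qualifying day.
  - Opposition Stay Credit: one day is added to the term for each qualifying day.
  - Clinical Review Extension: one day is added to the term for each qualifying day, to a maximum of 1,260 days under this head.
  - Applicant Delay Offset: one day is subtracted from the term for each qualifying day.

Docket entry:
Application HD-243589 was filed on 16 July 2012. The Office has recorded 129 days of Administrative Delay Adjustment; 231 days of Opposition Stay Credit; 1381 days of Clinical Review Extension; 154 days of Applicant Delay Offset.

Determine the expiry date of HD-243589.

Base term: filing date + 24 years → 16 July 2036.
Administrative Delay Adjustment: +129 days → 22 November 2036.
Opposition Stay Credit: +231 days → 11 July 2037.
Clinical Review Extension: 1381 days claimed exceeds the 1260-day cap, so +1260 days → 22 December 2040.
Applicant Delay Offset: −154 days → 21 July 2040.

July 21, 2040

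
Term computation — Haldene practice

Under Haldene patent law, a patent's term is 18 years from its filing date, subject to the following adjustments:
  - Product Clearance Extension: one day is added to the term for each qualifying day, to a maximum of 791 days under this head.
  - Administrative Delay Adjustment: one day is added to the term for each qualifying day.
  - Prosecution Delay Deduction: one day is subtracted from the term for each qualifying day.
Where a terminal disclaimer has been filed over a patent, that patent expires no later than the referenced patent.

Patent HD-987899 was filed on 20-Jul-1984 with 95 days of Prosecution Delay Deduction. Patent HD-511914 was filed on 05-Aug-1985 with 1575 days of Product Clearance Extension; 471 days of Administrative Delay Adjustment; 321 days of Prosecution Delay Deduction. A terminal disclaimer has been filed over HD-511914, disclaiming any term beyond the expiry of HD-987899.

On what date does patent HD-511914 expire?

April 16, 2002

Natural term of HD-511914:
  Base: filing + 18 years → 5 August 2003.
  Product Clearance Extension: 1575 days claimed exceeds the 791-day cap, so +791 days → 4 October 2005.
  Administrative Delay Adjustment: +471 days → 18 January 2007.
  Prosecution Delay Deduction: −321 days → 3 March 2006.
Expiry of referenced patent HD-987899:
  Base: filing + 18 years → 20 July 2002.
  Prosecution Delay Deduction: −95 days → 16 April 2002.
Terminal disclaimer: HD-511914 expires on the earlier of 3 March 2006 and 16 April 2002.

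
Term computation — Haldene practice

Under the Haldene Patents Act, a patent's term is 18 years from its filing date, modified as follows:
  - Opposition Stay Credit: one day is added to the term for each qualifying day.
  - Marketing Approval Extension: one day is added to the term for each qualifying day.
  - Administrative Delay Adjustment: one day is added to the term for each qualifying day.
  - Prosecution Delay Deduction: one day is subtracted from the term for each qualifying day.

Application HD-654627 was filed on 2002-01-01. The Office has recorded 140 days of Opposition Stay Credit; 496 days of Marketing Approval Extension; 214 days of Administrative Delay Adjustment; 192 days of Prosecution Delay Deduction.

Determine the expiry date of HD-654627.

Base term: filing date + 18 years → 1 January 2020.
Opposition Stay Credit: +140 days → 20 May 2020.
Marketing Approval Extension: +496 days → 28 September 2021.
Administrative Delay Adjustment: +214 days → 30 April 2022.
Prosecution Delay Deduction: −192 days → 20 October 2021.

2021-10-20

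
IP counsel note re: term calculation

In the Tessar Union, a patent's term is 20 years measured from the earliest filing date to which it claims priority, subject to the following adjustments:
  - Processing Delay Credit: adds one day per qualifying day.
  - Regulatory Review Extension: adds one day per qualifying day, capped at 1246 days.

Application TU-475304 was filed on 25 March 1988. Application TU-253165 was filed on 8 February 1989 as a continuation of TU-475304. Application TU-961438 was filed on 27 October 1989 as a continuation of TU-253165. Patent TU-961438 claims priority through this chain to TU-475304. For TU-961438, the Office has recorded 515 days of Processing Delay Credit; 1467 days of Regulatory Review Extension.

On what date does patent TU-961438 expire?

January 19, 2013

Earliest priority filing: 25 March 1988.
Base term: 25 March 1988 + 20 years → 25 March 2008.
Processing Delay Credit: +515 days → 22 August 2009.
Regulatory Review Extension: 1467 days claimed exceeds the 1246-day cap, so +1246 days → 19 January 2013.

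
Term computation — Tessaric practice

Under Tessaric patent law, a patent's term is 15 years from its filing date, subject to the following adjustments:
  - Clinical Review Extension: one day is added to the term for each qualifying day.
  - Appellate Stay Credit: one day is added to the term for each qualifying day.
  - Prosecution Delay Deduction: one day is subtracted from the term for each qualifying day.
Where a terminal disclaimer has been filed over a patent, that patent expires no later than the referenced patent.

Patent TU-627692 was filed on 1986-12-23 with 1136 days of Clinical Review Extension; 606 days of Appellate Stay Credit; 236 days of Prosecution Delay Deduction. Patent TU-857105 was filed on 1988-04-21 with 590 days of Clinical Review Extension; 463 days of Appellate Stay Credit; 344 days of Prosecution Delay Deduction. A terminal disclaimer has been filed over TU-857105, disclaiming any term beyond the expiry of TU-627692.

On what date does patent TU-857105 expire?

March 30, 2005

Natural term of TU-857105:
  Base: filing + 15 years → 21 April 2003.
  Clinical Review Extension: +590 days → 1 December 2004.
  Appellate Stay Credit: +463 days → 9 March 2006.
  Prosecution Delay Deduction: −344 days → 30 March 2005.
Expiry of referenced patent TU-627692:
  Base: filing + 15 years → 23 December 2001.
  Clinical Review Extension: +1136 days → 1 February 2005.
  Appellate Stay Credit: +606 days → 30 September 2006.
  Prosecution Delay Deduction: −236 days → 6 February 2006.
Terminal disclaimer: TU-857105 expires on the earlier of 30 March 2005 and 6 February 2006.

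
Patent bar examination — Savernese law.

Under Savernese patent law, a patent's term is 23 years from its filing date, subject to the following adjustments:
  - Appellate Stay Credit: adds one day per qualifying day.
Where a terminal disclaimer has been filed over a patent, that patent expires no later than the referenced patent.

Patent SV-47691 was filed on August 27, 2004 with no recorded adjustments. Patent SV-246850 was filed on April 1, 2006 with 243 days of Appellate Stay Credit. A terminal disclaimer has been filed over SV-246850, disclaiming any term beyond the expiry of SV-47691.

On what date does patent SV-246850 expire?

Natural term of SV-246850:
  Base: filing + 23 years → 1 April 2029.
  Appellate Stay Credit: +243 days → 30 November 2029.
Expiry of referenced patent SV-47691:
  Base: filing + 23 years → 27 August 2027.
Terminal disclaimer: SV-246850 expires on the earlier of 30 November 2029 and 27 August 2027.

2027-08-27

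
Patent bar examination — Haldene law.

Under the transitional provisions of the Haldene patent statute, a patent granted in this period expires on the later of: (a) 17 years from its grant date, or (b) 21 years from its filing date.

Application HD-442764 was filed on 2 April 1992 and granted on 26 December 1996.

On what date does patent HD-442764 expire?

2013-12-26

(a) grant + 17 years → 26 December 2013.
(b) filing + 21 years → 2 April 2013.
Later of the two: 26 December 2013.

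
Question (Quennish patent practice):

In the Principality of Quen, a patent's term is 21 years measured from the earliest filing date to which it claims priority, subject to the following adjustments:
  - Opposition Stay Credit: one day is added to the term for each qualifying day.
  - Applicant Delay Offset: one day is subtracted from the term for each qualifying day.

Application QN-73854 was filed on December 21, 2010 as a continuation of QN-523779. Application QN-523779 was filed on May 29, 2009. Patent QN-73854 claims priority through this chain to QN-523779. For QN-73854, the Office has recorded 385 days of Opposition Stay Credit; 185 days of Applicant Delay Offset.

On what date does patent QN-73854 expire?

Earliest priority filing: 29 May 2009.
Base term: 29 May 2009 + 21 years → 29 May 2030.
Opposition Stay Credit: +385 days → 18 June 2031.
Applicant Delay Offset: −185 days → 15 December 2030.

December 15, 2030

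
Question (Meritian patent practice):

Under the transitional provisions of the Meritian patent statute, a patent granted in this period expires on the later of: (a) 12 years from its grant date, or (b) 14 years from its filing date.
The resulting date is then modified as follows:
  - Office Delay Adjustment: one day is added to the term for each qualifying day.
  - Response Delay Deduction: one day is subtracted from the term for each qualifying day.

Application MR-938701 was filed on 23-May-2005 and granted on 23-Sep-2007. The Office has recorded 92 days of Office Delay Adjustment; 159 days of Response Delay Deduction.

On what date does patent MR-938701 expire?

(a) grant + 12 years → 23 September 2019.
(b) filing + 14 years → 23 May 2019.
Later of the two: 23 September 2019.
Office Delay Adjustment: +92 days → 24 December 2019.
Response Delay Deduction: −159 days → 18 July 2019.

July 18, 2019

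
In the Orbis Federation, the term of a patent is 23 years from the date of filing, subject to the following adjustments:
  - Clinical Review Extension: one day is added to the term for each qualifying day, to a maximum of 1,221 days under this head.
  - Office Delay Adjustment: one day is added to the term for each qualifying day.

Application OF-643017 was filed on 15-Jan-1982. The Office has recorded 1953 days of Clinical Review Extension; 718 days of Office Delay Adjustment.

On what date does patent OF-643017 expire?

2010-05-08

Base term: filing date + 23 years → 15 January 2005.
Clinical Review Extension: 1953 days claimed exceeds the 1221-day cap, so +1221 days → 20 May 2008.
Office Delay Adjustment: +718 days → 8 May 2010.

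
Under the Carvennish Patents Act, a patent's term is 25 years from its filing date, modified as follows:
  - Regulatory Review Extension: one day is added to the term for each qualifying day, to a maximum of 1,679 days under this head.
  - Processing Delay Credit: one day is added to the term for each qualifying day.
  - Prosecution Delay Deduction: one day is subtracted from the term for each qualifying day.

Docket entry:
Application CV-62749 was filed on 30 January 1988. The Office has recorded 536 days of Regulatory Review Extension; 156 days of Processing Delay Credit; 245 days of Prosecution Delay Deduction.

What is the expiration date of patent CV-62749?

Base term: filing date + 25 years → 30 January 2013.
Regulatory Review Extension: 536 days (within the 1679-day cap) → +536 days → 20 July 2014.
Processing Delay Credit: +156 days → 23 December 2014.
Prosecution Delay Deduction: −245 days → 22 April 2014.

April 22, 2014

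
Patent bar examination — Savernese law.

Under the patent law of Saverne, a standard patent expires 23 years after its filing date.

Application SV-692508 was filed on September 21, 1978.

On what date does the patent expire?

2001-09-21

Filing date + 23 years → 21 September 2001.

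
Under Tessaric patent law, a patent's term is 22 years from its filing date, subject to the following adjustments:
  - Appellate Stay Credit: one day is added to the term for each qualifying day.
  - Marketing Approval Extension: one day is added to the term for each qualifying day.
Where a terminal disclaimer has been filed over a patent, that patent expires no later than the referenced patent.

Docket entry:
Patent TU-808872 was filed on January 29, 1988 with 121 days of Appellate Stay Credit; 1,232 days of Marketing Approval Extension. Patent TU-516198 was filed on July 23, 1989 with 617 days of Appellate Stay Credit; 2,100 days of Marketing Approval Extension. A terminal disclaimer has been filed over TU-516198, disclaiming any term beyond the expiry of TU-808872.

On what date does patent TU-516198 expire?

October 13, 2013

Natural term of TU-516198:
  Base: filing + 22 years → 23 July 2011.
  Appellate Stay Credit: +617 days → 31 March 2013.
  Marketing Approval Extension: +2100 days → 30 December 2018.
Expiry of referenced patent TU-808872:
  Base: filing + 22 years → 29 January 2010.
  Appellate Stay Credit: +121 days → 30 May 2010.
  Marketing Approval Extension: +1232 days → 13 October 2013.
Terminal disclaimer: TU-516198 expires on the earlier of 30 December 2018 and 13 October 2013.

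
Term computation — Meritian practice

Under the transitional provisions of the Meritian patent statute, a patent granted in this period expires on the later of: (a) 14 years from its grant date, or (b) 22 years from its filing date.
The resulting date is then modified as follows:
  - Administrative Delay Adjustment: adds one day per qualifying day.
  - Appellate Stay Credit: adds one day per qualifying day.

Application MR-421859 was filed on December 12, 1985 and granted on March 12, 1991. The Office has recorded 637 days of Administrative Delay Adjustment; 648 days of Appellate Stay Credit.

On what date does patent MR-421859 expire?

(a) grant + 14 years → 12 March 2005.
(b) filing + 22 years → 12 December 2007.
Later of the two: 12 December 2007.
Administrative Delay Adjustment: +637 days → 9 September 2009.
Appellate Stay Credit: +648 days → 19 June 2011.

June 19, 2011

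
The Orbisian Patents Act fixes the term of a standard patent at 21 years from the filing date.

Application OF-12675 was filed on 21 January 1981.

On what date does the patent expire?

January 21, 2002

Filing date + 21 years → 21 January 2002.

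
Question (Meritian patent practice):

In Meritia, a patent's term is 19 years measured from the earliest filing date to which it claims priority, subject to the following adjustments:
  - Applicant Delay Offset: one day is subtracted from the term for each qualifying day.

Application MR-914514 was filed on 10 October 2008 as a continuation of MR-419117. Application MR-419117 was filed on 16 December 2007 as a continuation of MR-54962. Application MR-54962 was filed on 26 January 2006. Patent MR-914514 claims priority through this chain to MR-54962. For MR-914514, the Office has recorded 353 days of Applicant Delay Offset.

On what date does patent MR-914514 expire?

Earliest priority filing: 26 January 2006.
Base term: 26 January 2006 + 19 years → 26 January 2025.
Applicant Delay Offset: −353 days → 8 February 2024.

2024-02-08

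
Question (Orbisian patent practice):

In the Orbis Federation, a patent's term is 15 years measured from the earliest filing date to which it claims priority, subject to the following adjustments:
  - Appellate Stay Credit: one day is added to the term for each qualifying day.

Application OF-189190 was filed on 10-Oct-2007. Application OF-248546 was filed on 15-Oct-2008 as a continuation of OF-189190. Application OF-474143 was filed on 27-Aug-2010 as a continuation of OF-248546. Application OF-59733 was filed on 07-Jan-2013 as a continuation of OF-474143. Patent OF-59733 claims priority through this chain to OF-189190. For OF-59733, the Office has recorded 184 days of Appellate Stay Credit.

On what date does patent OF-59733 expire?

2023-04-12

Earliest priority filing: 10 October 2007.
Base term: 10 October 2007 + 15 years → 10 October 2022.
Appellate Stay Credit: +184 days → 12 April 2023.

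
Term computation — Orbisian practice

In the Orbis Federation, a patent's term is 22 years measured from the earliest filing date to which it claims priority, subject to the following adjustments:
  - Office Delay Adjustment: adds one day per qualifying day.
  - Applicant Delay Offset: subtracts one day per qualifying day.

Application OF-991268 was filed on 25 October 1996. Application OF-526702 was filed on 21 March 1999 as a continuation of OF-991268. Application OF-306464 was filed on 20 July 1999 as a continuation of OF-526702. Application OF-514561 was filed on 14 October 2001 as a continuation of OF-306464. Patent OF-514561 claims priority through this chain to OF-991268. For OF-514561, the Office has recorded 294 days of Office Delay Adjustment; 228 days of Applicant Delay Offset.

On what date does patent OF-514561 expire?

2018-12-30

Earliest priority filing: 25 October 1996.
Base term: 25 October 1996 + 22 years → 25 October 2018.
Office Delay Adjustment: +294 days → 15 August 2019.
Applicant Delay Offset: −228 days → 30 December 2018.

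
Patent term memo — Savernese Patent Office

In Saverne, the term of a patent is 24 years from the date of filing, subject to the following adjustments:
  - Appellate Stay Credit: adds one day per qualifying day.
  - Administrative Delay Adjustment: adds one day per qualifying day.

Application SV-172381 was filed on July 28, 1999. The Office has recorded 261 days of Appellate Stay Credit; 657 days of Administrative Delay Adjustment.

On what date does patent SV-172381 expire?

2026-01-31

Base term: filing date + 24 years → 28 July 2023.
Appellate Stay Credit: +261 days → 14 April 2024.
Administrative Delay Adjustment: +657 days → 31 January 2026.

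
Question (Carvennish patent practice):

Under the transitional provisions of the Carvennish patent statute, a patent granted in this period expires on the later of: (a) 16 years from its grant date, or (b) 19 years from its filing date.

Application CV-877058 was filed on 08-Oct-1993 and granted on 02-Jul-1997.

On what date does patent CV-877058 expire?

(a) grant + 16 years → 2 July 2013.
(b) filing + 19 years → 8 October 2012.
Later of the two: 2 July 2013.

July 2, 2013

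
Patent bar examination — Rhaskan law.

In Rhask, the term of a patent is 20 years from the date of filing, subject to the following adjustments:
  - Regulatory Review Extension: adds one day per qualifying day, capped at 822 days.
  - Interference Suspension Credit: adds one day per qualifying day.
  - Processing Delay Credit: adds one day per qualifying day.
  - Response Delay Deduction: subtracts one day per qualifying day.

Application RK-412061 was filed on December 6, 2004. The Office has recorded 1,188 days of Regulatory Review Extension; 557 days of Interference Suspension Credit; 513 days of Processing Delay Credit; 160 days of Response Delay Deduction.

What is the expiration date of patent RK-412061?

Base term: filing date + 20 years → 6 December 2024.
Regulatory Review Extension: 1188 days claimed exceeds the 822-day cap, so +822 days → 8 March 2027.
Interference Suspension Credit: +557 days → 15 September 2028.
Processing Delay Credit: +513 days → 10 February 2030.
Response Delay Deduction: −160 days → 3 September 2029.

September 3, 2029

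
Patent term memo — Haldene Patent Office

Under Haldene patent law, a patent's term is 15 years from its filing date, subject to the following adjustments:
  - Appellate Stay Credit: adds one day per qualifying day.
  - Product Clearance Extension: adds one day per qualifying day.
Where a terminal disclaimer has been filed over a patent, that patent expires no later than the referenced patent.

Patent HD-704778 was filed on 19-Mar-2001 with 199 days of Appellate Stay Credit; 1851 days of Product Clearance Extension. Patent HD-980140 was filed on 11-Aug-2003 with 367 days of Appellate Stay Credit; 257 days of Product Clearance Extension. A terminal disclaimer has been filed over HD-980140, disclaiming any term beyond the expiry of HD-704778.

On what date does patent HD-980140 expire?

Natural term of HD-980140:
  Base: filing + 15 years → 11 August 2018.
  Appellate Stay Credit: +367 days → 13 August 2019.
  Product Clearance Extension: +257 days → 26 April 2020.
Expiry of referenced patent HD-704778:
  Base: filing + 15 years → 19 March 2016.
  Appellate Stay Credit: +199 days → 4 October 2016.
  Product Clearance Extension: +1851 days → 29 October 2021.
Terminal disclaimer: HD-980140 expires on the earlier of 26 April 2020 and 29 October 2021.

April 26, 2020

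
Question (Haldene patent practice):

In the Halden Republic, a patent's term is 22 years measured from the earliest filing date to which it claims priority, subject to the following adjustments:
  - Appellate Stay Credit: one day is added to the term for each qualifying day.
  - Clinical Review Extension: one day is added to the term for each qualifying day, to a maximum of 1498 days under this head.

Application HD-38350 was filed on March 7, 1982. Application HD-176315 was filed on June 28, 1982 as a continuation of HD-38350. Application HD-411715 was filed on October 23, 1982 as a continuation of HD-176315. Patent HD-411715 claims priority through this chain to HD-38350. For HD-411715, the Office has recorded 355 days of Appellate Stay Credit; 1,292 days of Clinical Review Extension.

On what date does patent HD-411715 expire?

Earliest priority filing: 7 March 1982.
Base term: 7 March 1982 + 22 years → 7 March 2004.
Appellate Stay Credit: +355 days → 25 February 2005.
Clinical Review Extension: 1292 days (within the 1498-day cap) → +1292 days → 9 September 2008.

September 9, 2008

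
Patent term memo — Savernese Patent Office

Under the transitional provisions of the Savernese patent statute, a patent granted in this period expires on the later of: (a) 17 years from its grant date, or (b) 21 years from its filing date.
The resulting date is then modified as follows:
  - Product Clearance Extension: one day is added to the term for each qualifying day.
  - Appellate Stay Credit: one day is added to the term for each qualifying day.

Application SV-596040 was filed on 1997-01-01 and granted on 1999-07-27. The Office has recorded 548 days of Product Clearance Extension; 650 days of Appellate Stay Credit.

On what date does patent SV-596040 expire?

(a) grant + 17 years → 27 July 2016.
(b) filing + 21 years → 1 January 2018.
Later of the two: 1 January 2018.
Product Clearance Extension: +548 days → 3 July 2019.
Appellate Stay Credit: +650 days → 13 April 2021.

2021-04-13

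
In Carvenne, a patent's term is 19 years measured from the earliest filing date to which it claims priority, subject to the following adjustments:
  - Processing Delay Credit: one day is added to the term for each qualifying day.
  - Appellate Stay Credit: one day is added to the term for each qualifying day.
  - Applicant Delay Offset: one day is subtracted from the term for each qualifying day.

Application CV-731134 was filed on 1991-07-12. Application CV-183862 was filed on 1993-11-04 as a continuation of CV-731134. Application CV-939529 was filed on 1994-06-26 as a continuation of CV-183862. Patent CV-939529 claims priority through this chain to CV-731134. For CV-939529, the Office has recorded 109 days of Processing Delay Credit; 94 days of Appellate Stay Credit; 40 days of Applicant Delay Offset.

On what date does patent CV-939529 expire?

Earliest priority filing: 12 July 1991.
Base term: 12 July 1991 + 19 years → 12 July 2010.
Processing Delay Credit: +109 days → 29 October 2010.
Appellate Stay Credit: +94 days → 31 January 2011.
Applicant Delay Offset: −40 days → 22 December 2010.

December 22, 2010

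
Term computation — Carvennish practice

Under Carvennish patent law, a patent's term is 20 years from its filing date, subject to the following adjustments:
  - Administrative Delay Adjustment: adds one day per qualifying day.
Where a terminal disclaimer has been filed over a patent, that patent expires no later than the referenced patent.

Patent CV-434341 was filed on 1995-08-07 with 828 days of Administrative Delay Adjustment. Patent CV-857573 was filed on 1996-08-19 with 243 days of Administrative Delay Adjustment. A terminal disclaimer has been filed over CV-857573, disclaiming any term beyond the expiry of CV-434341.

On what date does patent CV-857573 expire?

April 19, 2017

Natural term of CV-857573:
  Base: filing + 20 years → 19 August 2016.
  Administrative Delay Adjustment: +243 days → 19 April 2017.
Expiry of referenced patent CV-434341:
  Base: filing + 20 years → 7 August 2015.
  Administrative Delay Adjustment: +828 days → 12 November 2017.
Terminal disclaimer: CV-857573 expires on the earlier of 19 April 2017 and 12 November 2017.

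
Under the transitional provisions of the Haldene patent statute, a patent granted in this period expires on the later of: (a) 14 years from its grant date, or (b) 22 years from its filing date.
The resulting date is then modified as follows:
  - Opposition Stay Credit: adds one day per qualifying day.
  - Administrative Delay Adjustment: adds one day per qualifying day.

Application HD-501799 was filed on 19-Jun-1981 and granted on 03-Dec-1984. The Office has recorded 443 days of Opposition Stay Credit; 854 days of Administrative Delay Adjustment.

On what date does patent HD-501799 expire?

(a) grant + 14 years → 3 December 1998.
(b) filing + 22 years → 19 June 2003.
Later of the two: 19 June 2003.
Opposition Stay Credit: +443 days → 4 September 2004.
Administrative Delay Adjustment: +854 days → 6 January 2007.

2007-01-06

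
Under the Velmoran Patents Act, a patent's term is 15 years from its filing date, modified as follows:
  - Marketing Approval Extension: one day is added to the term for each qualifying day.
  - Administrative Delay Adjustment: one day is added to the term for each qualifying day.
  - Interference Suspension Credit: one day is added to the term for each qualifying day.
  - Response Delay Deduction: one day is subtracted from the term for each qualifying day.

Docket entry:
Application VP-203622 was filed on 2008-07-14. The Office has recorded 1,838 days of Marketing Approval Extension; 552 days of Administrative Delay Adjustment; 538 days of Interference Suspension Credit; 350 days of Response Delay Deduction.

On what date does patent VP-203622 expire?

August 4, 2030

Base term: filing date + 15 years → 14 July 2023.
Marketing Approval Extension: +1838 days → 25 July 2028.
Administrative Delay Adjustment: +552 days → 28 January 2030.
Interference Suspension Credit: +538 days → 20 July 2031.
Response Delay Deduction: −350 days → 4 August 2030.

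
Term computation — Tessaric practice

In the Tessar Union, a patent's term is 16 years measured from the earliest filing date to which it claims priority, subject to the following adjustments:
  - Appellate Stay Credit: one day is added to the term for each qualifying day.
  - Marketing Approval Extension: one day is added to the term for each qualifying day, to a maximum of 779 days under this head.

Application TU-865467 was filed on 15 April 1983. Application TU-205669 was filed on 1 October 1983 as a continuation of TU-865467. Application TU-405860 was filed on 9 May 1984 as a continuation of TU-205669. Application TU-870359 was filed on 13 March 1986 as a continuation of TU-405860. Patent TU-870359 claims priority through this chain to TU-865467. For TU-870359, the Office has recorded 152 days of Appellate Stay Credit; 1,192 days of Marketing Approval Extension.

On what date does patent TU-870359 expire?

Earliest priority filing: 15 April 1983.
Base term: 15 April 1983 + 16 years → 15 April 1999.
Appellate Stay Credit: +152 days → 14 September 1999.
Marketing Approval Extension: 1192 days claimed exceeds the 779-day cap, so +779 days → 1 November 2001.

November 1, 2001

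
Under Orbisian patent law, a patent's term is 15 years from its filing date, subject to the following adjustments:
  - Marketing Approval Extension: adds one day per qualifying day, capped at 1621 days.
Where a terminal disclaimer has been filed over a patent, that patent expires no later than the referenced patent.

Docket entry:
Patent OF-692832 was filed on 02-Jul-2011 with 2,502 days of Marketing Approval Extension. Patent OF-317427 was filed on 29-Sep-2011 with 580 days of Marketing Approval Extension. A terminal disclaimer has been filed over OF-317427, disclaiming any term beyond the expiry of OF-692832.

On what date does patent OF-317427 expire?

Natural term of OF-317427:
  Base: filing + 15 years → 29 September 2026.
  Marketing Approval Extension: 580 days (within the 1621-day cap) → +580 days → 1 May 2028.
Expiry of referenced patent OF-692832:
  Base: filing + 15 years → 2 July 2026.
  Marketing Approval Extension: 2502 days claimed exceeds the 1621-day cap, so +1621 days → 9 December 2030.
Terminal disclaimer: OF-317427 expires on the earlier of 1 May 2028 and 9 December 2030.

May 1, 2028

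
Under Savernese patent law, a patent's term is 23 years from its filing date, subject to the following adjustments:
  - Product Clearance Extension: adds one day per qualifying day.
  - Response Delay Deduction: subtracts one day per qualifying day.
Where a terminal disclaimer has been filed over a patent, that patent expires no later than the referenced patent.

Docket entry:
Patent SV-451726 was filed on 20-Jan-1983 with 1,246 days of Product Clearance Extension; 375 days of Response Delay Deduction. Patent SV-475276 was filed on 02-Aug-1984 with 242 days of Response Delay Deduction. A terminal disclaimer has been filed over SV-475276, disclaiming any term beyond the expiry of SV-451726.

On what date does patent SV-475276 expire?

Natural term of SV-475276:
  Base: filing + 23 years → 2 August 2007.
  Response Delay Deduction: −242 days → 3 December 2006.
Expiry of referenced patent SV-451726:
  Base: filing + 23 years → 20 January 2006.
  Product Clearance Extension: +1246 days → 19 June 2009.
  Response Delay Deduction: −375 days → 9 June 2008.
Terminal disclaimer: SV-475276 expires on the earlier of 3 December 2006 and 9 June 2008.

2006-12-03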